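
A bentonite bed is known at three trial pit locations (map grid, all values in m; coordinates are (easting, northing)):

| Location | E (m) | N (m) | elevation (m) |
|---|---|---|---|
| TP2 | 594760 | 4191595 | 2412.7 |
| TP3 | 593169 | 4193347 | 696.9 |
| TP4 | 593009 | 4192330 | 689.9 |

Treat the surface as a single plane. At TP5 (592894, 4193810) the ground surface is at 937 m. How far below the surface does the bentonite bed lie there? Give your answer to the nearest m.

559 m

Let the plane be z = a·E + b·N + c.
TP3−TP2: −1591a + 1752b = −1715.8;  TP4−TP2: −1751a + 735b = −1722.8.
Solving gives a = 0.92565484, b = −0.13874609.
Then c = 2412.7 − a·594760 − b·4191595 = 33437.65.
At (592894, 4193810): z_contact = 548815.2 − 581874.7 + 33437.65 = 378.1 m.
Depth below ground = 937 − 378.1 = 559 m.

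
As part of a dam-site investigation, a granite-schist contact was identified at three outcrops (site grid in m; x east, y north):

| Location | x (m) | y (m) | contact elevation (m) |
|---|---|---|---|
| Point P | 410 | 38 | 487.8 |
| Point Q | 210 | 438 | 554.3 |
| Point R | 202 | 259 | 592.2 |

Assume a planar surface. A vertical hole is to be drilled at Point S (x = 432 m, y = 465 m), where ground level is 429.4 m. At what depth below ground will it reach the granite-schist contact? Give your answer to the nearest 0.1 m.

34.0 m

Let the plane be z = a·x + b·y + c.
Point Q−Point P: −200a + 400b = 66.5;  Point R−Point P: −208a + 221b = 104.4.
Solving gives a = −0.69394, b = −0.18072.
Then c = 487.8 − a·410 − b·38 = 779.18.
At (432, 465): z_contact = −299.78 − 84.03 + 779.18 = 395.37 m.
Depth below ground = 429.4 − 395.37 = 34.0 m.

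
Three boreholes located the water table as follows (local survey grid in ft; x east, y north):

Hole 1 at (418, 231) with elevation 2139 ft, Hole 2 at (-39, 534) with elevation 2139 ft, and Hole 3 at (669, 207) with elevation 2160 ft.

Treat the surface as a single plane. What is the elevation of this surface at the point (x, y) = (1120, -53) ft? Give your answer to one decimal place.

2165.8 ft

Let the plane be z = a·x + b·y + c.
Hole 2−Hole 1: −457a + 303b = 0;  Hole 3−Hole 1: 251a − 24b = 21.
Solving gives a = 0.097764, b = 0.147453.
Then c = 2139 − a·418 − b·231 = 2064.07.
At (1120, -53): z = 109.5 − 7.8 + 2064.07 = 2165.8 ft.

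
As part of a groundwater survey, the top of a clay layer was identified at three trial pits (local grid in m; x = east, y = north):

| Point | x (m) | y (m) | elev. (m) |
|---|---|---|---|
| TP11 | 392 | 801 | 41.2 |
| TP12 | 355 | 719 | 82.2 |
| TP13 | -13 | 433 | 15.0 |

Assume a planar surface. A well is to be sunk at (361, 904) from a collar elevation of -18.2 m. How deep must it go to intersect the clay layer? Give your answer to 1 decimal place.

Two edge vectors: TP11→TP12 = (-37, -82, 41), TP11→TP13 = (-405, -368, -26.2).
Normal n = (TP11→TP12) × (TP11→TP13) = (17236.4, -17574.4, -19594).
So ∂z/∂x = −n_x/n_z = 0.87968 and ∂z/∂y = −n_y/n_z = −0.89693.
Intercept c from TP11: 41.2 − 344.83 + 718.44 = 414.81.
At (361, 904): z_contact = 317.56 − 810.82 + 414.81 = -78.45 m.
Depth below ground = -18.2 − (-78.45) = 60.3 m.

60.3 m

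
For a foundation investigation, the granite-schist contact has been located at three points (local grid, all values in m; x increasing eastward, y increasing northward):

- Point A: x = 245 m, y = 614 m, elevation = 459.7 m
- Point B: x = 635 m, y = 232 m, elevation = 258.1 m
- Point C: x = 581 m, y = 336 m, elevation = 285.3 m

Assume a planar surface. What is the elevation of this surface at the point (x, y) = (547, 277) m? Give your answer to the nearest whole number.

Let the plane be z = a·x + b·y + c.
Point B−Point A: 390a − 382b = −201.6;  Point C−Point A: 336a − 278b = −174.4.
Solving gives a = −0.53060, b = −0.01397.
Then c = 459.7 − a·245 − b·614 = 598.27.
At (547, 277): z = −290.2 − 3.9 + 598.27 = 304.2 m.

304 m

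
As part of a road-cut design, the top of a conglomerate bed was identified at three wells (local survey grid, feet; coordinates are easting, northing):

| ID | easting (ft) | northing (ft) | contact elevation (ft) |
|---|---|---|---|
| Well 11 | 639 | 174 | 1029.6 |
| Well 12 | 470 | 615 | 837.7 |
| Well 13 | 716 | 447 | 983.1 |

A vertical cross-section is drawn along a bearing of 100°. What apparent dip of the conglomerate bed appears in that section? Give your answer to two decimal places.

Let the plane be z = a·easting + b·northing + c.
Well 12−Well 11: −169a + 441b = −191.9;  Well 13−Well 11: 77a + 273b = −46.5.
Solving gives a = 0.39806, b = −0.28260.
Unit vector along 100° is (sin 100°, cos 100°) = (0.9848, -0.1736).
Slope in that direction = a·(0.9848) + b·(-0.1736) = 0.44109.
Apparent dip = arctan|0.44109| = 23.80° (true dip is 26.0°, so apparent ≤ true as expected).

23.80°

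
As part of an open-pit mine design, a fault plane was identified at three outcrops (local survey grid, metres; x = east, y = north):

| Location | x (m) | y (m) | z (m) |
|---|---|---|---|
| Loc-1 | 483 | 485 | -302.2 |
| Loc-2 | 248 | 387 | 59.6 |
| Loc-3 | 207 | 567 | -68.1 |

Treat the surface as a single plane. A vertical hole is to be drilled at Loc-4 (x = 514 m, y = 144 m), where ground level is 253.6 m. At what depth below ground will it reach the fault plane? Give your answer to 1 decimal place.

260.9 m

Let the plane be z = a·x + b·y + c.
Loc-2−Loc-1: −235a − 98b = 361.8;  Loc-3−Loc-1: −276a + 82b = 234.1.
Solving gives a = −1.13583, b = −0.96816.
Then c = -302.2 − a·483 − b·485 = 715.96.
At (514, 144): z_contact = −583.82 − 139.42 + 715.96 = -7.27 m.
Depth below ground = 253.6 − (-7.27) = 260.9 m.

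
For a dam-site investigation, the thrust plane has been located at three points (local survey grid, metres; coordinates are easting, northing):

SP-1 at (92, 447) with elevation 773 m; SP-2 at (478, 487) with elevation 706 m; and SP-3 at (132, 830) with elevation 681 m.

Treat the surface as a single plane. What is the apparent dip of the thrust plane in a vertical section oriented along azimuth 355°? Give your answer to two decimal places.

11.89°

Let the plane be z = a·easting + b·northing + c.
SP-2−SP-1: 386a + 40b = −67;  SP-3−SP-1: 40a + 383b = −92.
Solving gives a = −0.15031, b = −0.22451.
Unit vector along 355° is (sin 355°, cos 355°) = (-0.0872, 0.9962).
Slope in that direction = a·(-0.0872) + b·(0.9962) = −0.21056.
Apparent dip = arctan|0.21056| = 11.89° (true dip is 15.1°, so apparent ≤ true as expected).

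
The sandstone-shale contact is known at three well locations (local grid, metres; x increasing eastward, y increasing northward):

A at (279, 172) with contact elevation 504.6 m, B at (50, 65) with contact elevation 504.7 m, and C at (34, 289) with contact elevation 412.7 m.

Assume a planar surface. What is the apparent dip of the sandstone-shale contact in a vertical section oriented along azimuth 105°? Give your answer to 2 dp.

15.74°

Two edge vectors: A→B = (-229, -107, 0.1), A→C = (-245, 117, -91.9).
Normal n = (A→B) × (A→C) = (9821.6, -21069.6, -53008).
So ∂z/∂x = −n_x/n_z = 0.18529 and ∂z/∂y = −n_y/n_z = −0.39748.
Unit vector along 105° is (sin 105°, cos 105°) = (0.9659, -0.2588).
Slope in that direction = a·(0.9659) + b·(-0.2588) = 0.28185.
Apparent dip = arctan|0.28185| = 15.74° (true dip is 23.7°, so apparent ≤ true as expected).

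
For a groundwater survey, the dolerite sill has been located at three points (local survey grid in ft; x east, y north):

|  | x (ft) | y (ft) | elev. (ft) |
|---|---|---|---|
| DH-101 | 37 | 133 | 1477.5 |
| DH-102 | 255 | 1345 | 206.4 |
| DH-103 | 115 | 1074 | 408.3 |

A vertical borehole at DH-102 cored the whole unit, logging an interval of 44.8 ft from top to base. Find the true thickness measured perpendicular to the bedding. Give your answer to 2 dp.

Let the plane be z = a·x + b·y + c.
DH-102−DH-101: 218a + 1212b = −1271.1;  DH-103−DH-101: 78a + 941b = −1069.2.
Solving gives a = 0.90202, b = −1.21101.
|∇z| = √(a²+b²) = 1.51003, so dip δ = arctan(1.51003) = 56.49°.
True thickness = vertical thickness × cos δ = 44.8 × cos 56.49° = 24.74 ft.

24.74 ft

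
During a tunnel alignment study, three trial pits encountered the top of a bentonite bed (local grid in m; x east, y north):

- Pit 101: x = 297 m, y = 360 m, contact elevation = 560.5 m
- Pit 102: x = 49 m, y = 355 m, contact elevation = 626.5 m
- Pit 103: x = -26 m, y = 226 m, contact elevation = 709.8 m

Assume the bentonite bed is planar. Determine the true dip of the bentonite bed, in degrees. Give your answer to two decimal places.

Let the plane be z = a·x + b·y + c.
Pit 102−Pit 101: −248a − 5b = 66;  Pit 103−Pit 101: −323a − 134b = 149.3.
Solving gives a = −0.25611, b = −0.49683.
Gradient magnitude |∇z| = √(a² + b²) = √(0.06559 + 0.24684) = 0.55896.
True dip = arctan(0.55896) = 29.20°, dipping toward NNE (azimuth ≈ 027°).

29.20°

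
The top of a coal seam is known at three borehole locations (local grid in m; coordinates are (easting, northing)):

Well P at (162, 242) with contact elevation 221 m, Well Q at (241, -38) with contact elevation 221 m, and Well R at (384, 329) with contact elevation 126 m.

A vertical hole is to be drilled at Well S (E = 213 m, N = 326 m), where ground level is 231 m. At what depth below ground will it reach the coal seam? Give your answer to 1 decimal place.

Two edge vectors: Well P→Well Q = (79, -280, 0), Well P→Well R = (222, 87, -95).
Normal n = (Well P→Well Q) × (Well P→Well R) = (26600, 7505, 69033).
So ∂z/∂E = −n_x/n_z = −0.38532 and ∂z/∂N = −n_y/n_z = −0.10872.
Intercept c from Well P: 221 + 62.42 + 26.31 = 309.73.
At (213, 326): z_contact = −82.07 − 35.44 + 309.73 = 192.22 m.
Depth below ground = 231 − 192.22 = 38.8 m.

38.8 m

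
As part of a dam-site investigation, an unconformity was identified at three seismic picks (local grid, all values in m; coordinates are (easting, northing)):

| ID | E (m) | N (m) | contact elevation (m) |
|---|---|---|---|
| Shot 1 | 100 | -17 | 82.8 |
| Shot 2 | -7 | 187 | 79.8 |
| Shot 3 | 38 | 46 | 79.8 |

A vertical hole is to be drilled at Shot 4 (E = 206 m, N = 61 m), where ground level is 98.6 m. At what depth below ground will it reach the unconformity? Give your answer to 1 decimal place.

6.4 m

Let the plane be z = a·E + b·N + c.
Shot 2−Shot 1: −107a + 204b = −3;  Shot 3−Shot 1: −62a + 63b = −3.
Solving gives a = 0.07161, b = 0.02285.
Then c = 82.8 − a·100 − b·-17 = 76.03.
At (206, 61): z_contact = 14.75 + 1.39 + 76.03 = 92.17 m.
Depth below ground = 98.6 − 92.17 = 6.4 m.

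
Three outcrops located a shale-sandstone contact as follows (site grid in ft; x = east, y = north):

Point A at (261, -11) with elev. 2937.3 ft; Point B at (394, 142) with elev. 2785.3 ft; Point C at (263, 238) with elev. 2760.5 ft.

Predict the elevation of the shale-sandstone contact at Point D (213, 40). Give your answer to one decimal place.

Let the plane be z = a·x + b·y + c.
Point B−Point A: 133a + 153b = −152;  Point C−Point A: 2a + 249b = −176.8.
Solving gives a = −0.32908, b = −0.70740.
Then c = 2937.3 − a·261 − b·-11 = 3015.41.
At (213, 40): z = −70.1 − 28.3 + 3015.41 = 2917.0 ft.

2917.0 ft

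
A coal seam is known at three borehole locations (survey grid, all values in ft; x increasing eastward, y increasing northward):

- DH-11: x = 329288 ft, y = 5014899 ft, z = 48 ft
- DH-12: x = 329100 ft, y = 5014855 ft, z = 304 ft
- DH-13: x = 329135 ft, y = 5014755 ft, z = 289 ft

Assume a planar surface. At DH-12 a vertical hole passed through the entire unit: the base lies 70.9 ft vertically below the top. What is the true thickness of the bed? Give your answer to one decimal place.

Let the plane be z = a·x + b·y + c.
DH-12−DH-11: −188a − 44b = 256;  DH-13−DH-11: −153a − 144b = 241.
Solving gives a = −1.29105, b = −0.30187.
|∇z| = √(a²+b²) = 1.32587, so dip δ = arctan(1.32587) = 52.98°.
True thickness = vertical thickness × cos δ = 70.9 × cos 52.98° = 42.7 ft.

42.7 ft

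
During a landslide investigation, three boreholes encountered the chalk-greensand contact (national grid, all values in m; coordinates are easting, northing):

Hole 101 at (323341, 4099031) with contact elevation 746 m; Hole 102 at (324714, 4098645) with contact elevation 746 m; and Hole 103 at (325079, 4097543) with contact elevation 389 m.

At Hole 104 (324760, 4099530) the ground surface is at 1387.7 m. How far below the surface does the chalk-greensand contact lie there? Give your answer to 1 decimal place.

Let the plane be z = a·easting + b·northing + c.
Hole 102−Hole 101: 1373a − 386b = 0;  Hole 103−Hole 101: 1738a − 1488b = −357.
Solving gives a = 0.100427357, b = 0.357219587.
Then c = 746 − a·323341 − b·4099031 = −1495980.44.
At (324760, 4099530): z_contact = 32614.79 + 1464432.41 − 1495980.44 = 1066.76 m.
Depth below ground = 1387.7 − 1066.76 = 320.9 m.

320.9 m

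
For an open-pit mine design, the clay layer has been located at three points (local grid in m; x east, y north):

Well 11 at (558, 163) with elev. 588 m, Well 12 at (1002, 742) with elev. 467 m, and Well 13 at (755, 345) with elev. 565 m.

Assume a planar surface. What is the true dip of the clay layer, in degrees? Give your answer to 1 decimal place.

Two edge vectors: Well 11→Well 12 = (444, 579, -121), Well 11→Well 13 = (197, 182, -23).
Normal n = (Well 11→Well 12) × (Well 11→Well 13) = (8705, -13625, -33255).
So ∂z/∂x = −n_x/n_z = 0.26177 and ∂z/∂y = −n_y/n_z = −0.40971.
Gradient magnitude |∇z| = √(a² + b²) = √(0.06852 + 0.16786) = 0.48620.
True dip = arctan(0.48620) = 25.9°, dipping toward NNW (azimuth ≈ 327°).

25.9°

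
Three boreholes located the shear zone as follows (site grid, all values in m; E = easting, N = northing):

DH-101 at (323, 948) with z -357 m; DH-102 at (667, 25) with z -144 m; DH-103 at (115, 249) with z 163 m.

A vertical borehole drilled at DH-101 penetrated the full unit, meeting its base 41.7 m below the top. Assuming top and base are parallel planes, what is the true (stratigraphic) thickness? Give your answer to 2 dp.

Two edge vectors: DH-101→DH-102 = (344, -923, 213), DH-101→DH-103 = (-208, -699, 520).
Normal n = (DH-101→DH-102) × (DH-101→DH-103) = (-331073, -223184, -432440).
So ∂z/∂E = −n_x/n_z = −0.76559 and ∂z/∂N = −n_y/n_z = −0.51610.
|∇z| = √(a²+b²) = 0.92331, so dip δ = arctan(0.92331) = 42.72°.
True thickness = vertical thickness × cos δ = 41.7 × cos 42.72° = 30.64 m.

30.64 m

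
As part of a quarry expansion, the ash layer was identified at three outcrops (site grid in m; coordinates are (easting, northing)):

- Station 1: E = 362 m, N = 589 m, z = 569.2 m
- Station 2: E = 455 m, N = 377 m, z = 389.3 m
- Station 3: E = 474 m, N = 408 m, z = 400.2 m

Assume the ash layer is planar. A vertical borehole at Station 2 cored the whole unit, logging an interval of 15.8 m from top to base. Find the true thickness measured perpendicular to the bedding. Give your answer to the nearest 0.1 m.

Two edge vectors: Station 1→Station 2 = (93, -212, -179.9), Station 1→Station 3 = (112, -181, -169).
Normal n = (Station 1→Station 2) × (Station 1→Station 3) = (3266.1, -4431.8, 6911).
So ∂z/∂E = −n_x/n_z = −0.47259 and ∂z/∂N = −n_y/n_z = 0.64127.
|∇z| = √(a²+b²) = 0.79660, so dip δ = arctan(0.79660) = 38.54°.
True thickness = vertical thickness × cos δ = 15.8 × cos 38.54° = 12.4 m.

12.4 m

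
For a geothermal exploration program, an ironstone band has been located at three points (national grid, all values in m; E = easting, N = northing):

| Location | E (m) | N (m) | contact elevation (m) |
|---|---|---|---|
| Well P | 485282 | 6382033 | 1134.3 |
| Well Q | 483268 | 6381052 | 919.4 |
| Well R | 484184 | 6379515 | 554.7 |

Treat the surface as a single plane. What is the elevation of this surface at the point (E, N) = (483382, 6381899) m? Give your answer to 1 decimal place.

1116.1 m

Two edge vectors: Well P→Well Q = (-2014, -981, -214.9), Well P→Well R = (-1098, -2518, -579.6).
Normal n = (Well P→Well Q) × (Well P→Well R) = (27469.4, -931354.2, 3994114).
So ∂z/∂E = −n_x/n_z = −0.006877470 and ∂z/∂N = −n_y/n_z = 0.233181677.
Intercept c from Well P: 1134.3 + 3337.51 − 1488173.16 = −1483701.34.
At (483382, 6381899): z = −3324.4 + 1488141.9 − 1483701.34 = 1116.1 m.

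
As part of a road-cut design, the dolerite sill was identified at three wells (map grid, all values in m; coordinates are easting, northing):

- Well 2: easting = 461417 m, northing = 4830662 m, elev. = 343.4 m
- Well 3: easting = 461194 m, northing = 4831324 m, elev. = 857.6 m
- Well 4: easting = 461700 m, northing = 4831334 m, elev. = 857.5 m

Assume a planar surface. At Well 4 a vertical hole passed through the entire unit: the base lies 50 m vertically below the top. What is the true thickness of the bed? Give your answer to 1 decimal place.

39.6 m

Two edge vectors: Well 2→Well 3 = (-223, 662, 514.2), Well 2→Well 4 = (283, 672, 514.1).
Normal n = (Well 2→Well 3) × (Well 2→Well 4) = (-5208.2, 260162.9, -337202).
So ∂z/∂easting = −n_x/n_z = −0.01545 and ∂z/∂northing = −n_y/n_z = 0.77153.
|∇z| = √(a²+b²) = 0.77169, so dip δ = arctan(0.77169) = 37.66°.
True thickness = vertical thickness × cos δ = 50 × cos 37.66° = 39.6 m.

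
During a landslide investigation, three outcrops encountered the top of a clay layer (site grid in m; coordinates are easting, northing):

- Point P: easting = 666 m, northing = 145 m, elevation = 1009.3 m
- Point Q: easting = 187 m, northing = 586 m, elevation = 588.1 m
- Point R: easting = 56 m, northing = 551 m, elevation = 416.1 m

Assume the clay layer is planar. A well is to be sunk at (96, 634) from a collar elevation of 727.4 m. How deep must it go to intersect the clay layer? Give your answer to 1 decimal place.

232.4 m

Two edge vectors: Point P→Point Q = (-479, 441, -421.2), Point P→Point R = (-610, 406, -593.2).
Normal n = (Point P→Point Q) × (Point P→Point R) = (-90594, -27210.8, 74536).
So ∂z/∂easting = −n_x/n_z = 1.21544 and ∂z/∂northing = −n_y/n_z = 0.36507.
Intercept c from Point P: 1009.3 − 809.48 − 52.94 = 146.88.
At (96, 634): z_contact = 116.68 + 231.45 + 146.88 = 495.02 m.
Depth below ground = 727.4 − 495.02 = 232.4 m.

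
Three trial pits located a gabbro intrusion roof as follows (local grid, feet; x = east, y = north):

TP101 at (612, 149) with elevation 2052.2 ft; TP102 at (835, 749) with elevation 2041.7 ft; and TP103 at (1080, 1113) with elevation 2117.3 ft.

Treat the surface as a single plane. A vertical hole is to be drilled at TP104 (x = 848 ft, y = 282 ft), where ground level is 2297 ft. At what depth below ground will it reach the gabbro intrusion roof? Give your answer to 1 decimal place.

Let the plane be z = a·x + b·y + c.
TP102−TP101: 223a + 600b = −10.5;  TP103−TP101: 468a + 964b = 65.1.
Solving gives a = 0.747129, b = −0.295183.
Then c = 2052.2 − a·612 − b·149 = 1638.94.
At (848, 282): z_contact = 633.57 − 83.24 + 1638.94 = 2189.26 ft.
Depth below ground = 2297 − 2189.26 = 107.7 ft.

107.7 ft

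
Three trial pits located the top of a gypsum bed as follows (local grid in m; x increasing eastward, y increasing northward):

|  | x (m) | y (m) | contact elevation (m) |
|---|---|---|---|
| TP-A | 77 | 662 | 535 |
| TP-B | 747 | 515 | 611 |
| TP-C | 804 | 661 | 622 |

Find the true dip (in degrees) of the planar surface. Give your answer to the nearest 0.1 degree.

Two edge vectors: TP-A→TP-B = (670, -147, 76), TP-A→TP-C = (727, -1, 87).
Normal n = (TP-A→TP-B) × (TP-A→TP-C) = (-12713, -3038, 106199).
So ∂z/∂x = −n_x/n_z = 0.11971 and ∂z/∂y = −n_y/n_z = 0.02861.
Gradient magnitude |∇z| = √(a² + b²) = √(0.01433 + 0.00082) = 0.12308.
True dip = arctan(0.12308) = 7.0°, dipping toward WSW (azimuth ≈ 257°).

7.0°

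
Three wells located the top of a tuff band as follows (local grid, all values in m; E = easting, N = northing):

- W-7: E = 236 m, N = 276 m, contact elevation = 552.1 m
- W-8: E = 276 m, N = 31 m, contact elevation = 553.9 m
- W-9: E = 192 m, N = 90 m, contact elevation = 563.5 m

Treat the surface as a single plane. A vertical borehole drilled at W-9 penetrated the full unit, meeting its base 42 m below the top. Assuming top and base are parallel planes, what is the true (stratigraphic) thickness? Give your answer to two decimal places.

Two edge vectors: W-7→W-8 = (40, -245, 1.8), W-7→W-9 = (-44, -186, 11.4).
Normal n = (W-7→W-8) × (W-7→W-9) = (-2458.2, -535.2, -18220).
So ∂z/∂E = −n_x/n_z = −0.13492 and ∂z/∂N = −n_y/n_z = −0.02937.
|∇z| = √(a²+b²) = 0.13808, so dip δ = arctan(0.13808) = 7.86°.
True thickness = vertical thickness × cos δ = 42 × cos 7.86° = 41.61 m.

41.61 m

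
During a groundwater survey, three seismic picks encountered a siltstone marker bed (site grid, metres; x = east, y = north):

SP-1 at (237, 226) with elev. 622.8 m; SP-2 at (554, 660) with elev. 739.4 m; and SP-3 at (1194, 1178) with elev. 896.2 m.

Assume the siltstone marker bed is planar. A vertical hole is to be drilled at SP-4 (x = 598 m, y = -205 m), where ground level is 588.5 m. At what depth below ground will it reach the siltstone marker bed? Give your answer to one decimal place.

Two edge vectors: SP-1→SP-2 = (317, 434, 116.6), SP-1→SP-3 = (957, 952, 273.4).
Normal n = (SP-1→SP-2) × (SP-1→SP-3) = (7652.4, 24918.4, -113554).
So ∂z/∂x = −n_x/n_z = 0.067390 and ∂z/∂y = −n_y/n_z = 0.219441.
Intercept c from SP-1: 622.8 − 15.97 − 49.59 = 557.23.
At (598, -205): z_contact = 40.30 − 44.99 + 557.23 = 552.55 m.
Depth below ground = 588.5 − 552.55 = 36.0 m.

36.0 m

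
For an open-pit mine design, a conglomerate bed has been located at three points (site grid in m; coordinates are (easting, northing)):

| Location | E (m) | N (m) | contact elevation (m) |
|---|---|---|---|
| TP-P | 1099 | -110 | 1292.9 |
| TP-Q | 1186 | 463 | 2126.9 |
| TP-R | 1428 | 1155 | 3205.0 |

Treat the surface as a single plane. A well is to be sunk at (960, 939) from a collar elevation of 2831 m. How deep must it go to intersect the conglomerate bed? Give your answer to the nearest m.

Let the plane be z = a·E + b·N + c.
TP-Q−TP-P: 87a + 573b = 834;  TP-R−TP-P: 329a + 1265b = 1912.1.
Solving gives a = 0.51774, b = 1.37689.
Then c = 1292.9 − a·1099 − b·-110 = 875.36.
At (960, 939): z_contact = 497.0 + 1292.9 + 875.36 = 2665.3 m.
Depth below ground = 2831 − 2665.3 = 166 m.

166 m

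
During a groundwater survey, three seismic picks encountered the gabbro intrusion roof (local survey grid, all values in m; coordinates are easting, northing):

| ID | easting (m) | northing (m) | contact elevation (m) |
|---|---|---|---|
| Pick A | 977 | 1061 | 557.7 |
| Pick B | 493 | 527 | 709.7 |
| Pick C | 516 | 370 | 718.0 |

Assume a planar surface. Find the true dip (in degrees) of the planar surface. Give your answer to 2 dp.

13.28°

Two edge vectors: Pick A→Pick B = (-484, -534, 152), Pick A→Pick C = (-461, -691, 160.3).
Normal n = (Pick A→Pick B) × (Pick A→Pick C) = (19431.8, 7513.2, 88270).
So ∂z/∂easting = −n_x/n_z = −0.22014 and ∂z/∂northing = −n_y/n_z = −0.08512.
Gradient magnitude |∇z| = √(a² + b²) = √(0.04846 + 0.00724) = 0.23602.
True dip = arctan(0.23602) = 13.28°, dipping toward ENE (azimuth ≈ 069°).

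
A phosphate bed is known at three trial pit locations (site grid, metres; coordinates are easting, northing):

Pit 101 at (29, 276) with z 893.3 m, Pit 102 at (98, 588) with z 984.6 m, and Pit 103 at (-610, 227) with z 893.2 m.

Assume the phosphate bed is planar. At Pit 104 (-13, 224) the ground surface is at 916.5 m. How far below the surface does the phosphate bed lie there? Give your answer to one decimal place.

Let the plane be z = a·easting + b·northing + c.
Pit 102−Pit 101: 69a + 312b = 91.3;  Pit 103−Pit 101: −639a − 49b = −0.1.
Solving gives a = −0.02267, b = 0.29764.
Then c = 893.3 − a·29 − b·276 = 811.81.
At (-13, 224): z_contact = 0.29 + 66.67 + 811.81 = 878.77 m.
Depth below ground = 916.5 − 878.77 = 37.7 m.

37.7 m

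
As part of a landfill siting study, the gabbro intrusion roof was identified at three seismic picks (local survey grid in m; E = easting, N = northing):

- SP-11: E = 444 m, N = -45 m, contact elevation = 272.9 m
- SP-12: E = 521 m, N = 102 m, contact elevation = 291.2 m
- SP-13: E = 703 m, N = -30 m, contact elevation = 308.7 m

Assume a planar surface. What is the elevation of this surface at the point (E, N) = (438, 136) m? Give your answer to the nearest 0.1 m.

Two edge vectors: SP-11→SP-12 = (77, 147, 18.3), SP-11→SP-13 = (259, 15, 35.8).
Normal n = (SP-11→SP-12) × (SP-11→SP-13) = (4988.1, 1983.1, -36918).
So ∂z/∂E = −n_x/n_z = 0.13511 and ∂z/∂N = −n_y/n_z = 0.05372.
Intercept c from SP-11: 272.9 − 59.99 + 2.42 = 215.33.
At (438, 136): z = 59.2 + 7.3 + 215.33 = 281.8 m.

281.8 m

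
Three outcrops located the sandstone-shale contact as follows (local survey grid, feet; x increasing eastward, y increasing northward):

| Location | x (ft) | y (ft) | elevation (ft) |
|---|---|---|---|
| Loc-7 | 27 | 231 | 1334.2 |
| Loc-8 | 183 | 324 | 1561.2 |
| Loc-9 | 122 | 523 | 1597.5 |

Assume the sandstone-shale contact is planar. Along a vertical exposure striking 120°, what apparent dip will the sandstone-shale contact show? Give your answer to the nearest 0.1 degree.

Let the plane be z = a·x + b·y + c.
Loc-8−Loc-7: 156a + 93b = 227;  Loc-9−Loc-7: 95a + 292b = 263.3.
Solving gives a = 1.13836, b = 0.53136.
Unit vector along 120° is (sin 120°, cos 120°) = (0.8660, -0.5000).
Slope in that direction = a·(0.8660) + b·(-0.5000) = 0.72017.
Apparent dip = arctan|0.72017| = 35.8° (true dip is 51.5°, so apparent ≤ true as expected).

35.8°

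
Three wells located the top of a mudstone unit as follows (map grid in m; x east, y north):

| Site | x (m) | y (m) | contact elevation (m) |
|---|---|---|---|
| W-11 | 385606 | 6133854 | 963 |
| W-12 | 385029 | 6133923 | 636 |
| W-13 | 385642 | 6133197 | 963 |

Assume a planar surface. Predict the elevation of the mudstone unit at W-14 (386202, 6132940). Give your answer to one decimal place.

1274.4 m

Two edge vectors: W-11→W-12 = (-577, 69, -327), W-11→W-13 = (36, -657, 0).
Normal n = (W-11→W-12) × (W-11→W-13) = (-214839, -11772, 376605).
So ∂z/∂x = −n_x/n_z = 0.570462421 and ∂z/∂y = −n_y/n_z = 0.031258215.
Intercept c from W-11: 963 − 219973.73 − 191733.33 = −410744.06.
At (386202, 6132940): z = 220313.7 + 191704.8 − 410744.06 = 1274.4 m.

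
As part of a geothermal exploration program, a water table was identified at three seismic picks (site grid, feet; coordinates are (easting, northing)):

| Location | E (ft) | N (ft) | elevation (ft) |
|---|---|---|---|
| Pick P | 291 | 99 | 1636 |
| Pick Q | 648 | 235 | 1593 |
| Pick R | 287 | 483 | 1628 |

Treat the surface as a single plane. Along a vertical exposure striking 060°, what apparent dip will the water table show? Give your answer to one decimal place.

6.2°

Let the plane be z = a·E + b·N + c.
Pick Q−Pick P: 357a + 136b = −43;  Pick R−Pick P: −4a + 384b = −8.
Solving gives a = −0.11207, b = −0.02200.
Unit vector along 060° is (sin 60°, cos 60°) = (0.8660, 0.5000).
Slope in that direction = a·(0.8660) + b·(0.5000) = −0.10805.
Apparent dip = arctan|0.10805| = 6.2° (true dip is 6.5°, so apparent ≤ true as expected).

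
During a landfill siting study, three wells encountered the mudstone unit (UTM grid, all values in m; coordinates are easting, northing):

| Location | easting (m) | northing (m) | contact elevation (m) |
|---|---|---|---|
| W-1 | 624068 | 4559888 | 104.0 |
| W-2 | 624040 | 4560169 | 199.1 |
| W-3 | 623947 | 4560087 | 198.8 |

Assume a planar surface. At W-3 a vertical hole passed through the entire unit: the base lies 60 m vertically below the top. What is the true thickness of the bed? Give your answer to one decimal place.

Two edge vectors: W-1→W-2 = (-28, 281, 95.1), W-1→W-3 = (-121, 199, 94.8).
Normal n = (W-1→W-2) × (W-1→W-3) = (7713.9, -8852.7, 28429).
So ∂z/∂easting = −n_x/n_z = −0.27134 and ∂z/∂northing = −n_y/n_z = 0.31140.
|∇z| = √(a²+b²) = 0.41303, so dip δ = arctan(0.41303) = 22.44°.
True thickness = vertical thickness × cos δ = 60 × cos 22.44° = 55.5 m.

55.5 m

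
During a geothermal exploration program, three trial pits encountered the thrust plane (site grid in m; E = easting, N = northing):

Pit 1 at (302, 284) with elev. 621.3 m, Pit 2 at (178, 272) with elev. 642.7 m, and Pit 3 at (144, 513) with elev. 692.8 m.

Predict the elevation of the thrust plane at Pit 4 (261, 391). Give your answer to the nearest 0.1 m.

648.5 m

Two edge vectors: Pit 1→Pit 2 = (-124, -12, 21.4), Pit 1→Pit 3 = (-158, 229, 71.5).
Normal n = (Pit 1→Pit 2) × (Pit 1→Pit 3) = (-5758.6, 5484.8, -30292).
So ∂z/∂E = −n_x/n_z = −0.19010 and ∂z/∂N = −n_y/n_z = 0.18106.
Intercept c from Pit 1: 621.3 + 57.41 − 51.42 = 627.29.
At (261, 391): z = −49.6 + 70.8 + 627.29 = 648.5 m.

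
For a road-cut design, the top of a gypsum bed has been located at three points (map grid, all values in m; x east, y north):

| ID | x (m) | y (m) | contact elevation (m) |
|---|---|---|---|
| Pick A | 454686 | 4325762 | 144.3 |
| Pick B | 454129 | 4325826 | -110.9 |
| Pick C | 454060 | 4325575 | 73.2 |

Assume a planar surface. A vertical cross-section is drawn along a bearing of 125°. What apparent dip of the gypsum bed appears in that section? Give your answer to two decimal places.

37.77°

Two edge vectors: Pick A→Pick B = (-557, 64, -255.2), Pick A→Pick C = (-626, -187, -71.1).
Normal n = (Pick A→Pick B) × (Pick A→Pick C) = (-52272.8, 120152.5, 144223).
So ∂z/∂x = −n_x/n_z = 0.36244 and ∂z/∂y = −n_y/n_z = −0.83310.
Unit vector along 125° is (sin 125°, cos 125°) = (0.8192, -0.5736).
Slope in that direction = a·(0.8192) + b·(-0.5736) = 0.77474.
Apparent dip = arctan|0.77474| = 37.77° (true dip is 42.3°, so apparent ≤ true as expected).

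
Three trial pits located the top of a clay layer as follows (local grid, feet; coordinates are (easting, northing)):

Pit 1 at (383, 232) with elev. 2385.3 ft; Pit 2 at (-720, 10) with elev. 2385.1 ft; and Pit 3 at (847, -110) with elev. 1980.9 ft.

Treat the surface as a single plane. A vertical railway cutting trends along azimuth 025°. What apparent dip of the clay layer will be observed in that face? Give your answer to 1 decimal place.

Let the plane be z = a·E + b·N + c.
Pit 2−Pit 1: −1103a − 222b = −0.2;  Pit 3−Pit 1: 464a − 342b = −404.4.
Solving gives a = −0.18680, b = 0.92902.
Unit vector along 025° is (sin 25°, cos 25°) = (0.4226, 0.9063).
Slope in that direction = a·(0.4226) + b·(0.9063) = 0.76303.
Apparent dip = arctan|0.76303| = 37.3° (true dip is 43.5°, so apparent ≤ true as expected).

37.3°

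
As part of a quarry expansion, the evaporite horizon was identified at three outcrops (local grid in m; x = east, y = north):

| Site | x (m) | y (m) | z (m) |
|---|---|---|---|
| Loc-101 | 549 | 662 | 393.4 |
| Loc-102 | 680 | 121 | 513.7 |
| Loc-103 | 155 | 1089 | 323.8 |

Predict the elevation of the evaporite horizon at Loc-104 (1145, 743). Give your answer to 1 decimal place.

Two edge vectors: Loc-101→Loc-102 = (131, -541, 120.3), Loc-101→Loc-103 = (-394, 427, -69.6).
Normal n = (Loc-101→Loc-102) × (Loc-101→Loc-103) = (-13714.5, -38280.6, -157217).
So ∂z/∂x = −n_x/n_z = −0.087233 and ∂z/∂y = −n_y/n_z = −0.243489.
Intercept c from Loc-101: 393.4 + 47.89 + 161.19 = 602.48.
At (1145, 743): z = −99.9 − 180.9 + 602.48 = 321.7 m.

321.7 m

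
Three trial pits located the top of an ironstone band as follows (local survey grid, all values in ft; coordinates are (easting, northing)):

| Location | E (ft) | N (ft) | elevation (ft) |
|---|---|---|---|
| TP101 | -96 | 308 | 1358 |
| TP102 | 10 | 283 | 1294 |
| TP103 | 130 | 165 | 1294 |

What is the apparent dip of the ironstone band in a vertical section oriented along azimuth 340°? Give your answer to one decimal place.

26.0°

Let the plane be z = a·E + b·N + c.
TP102−TP101: 106a − 25b = −64;  TP103−TP101: 226a − 143b = −64.
Solving gives a = −0.79428, b = −0.80774.
Unit vector along 340° is (sin 340°, cos 340°) = (-0.3420, 0.9397).
Slope in that direction = a·(-0.3420) + b·(0.9397) = −0.48737.
Apparent dip = arctan|0.48737| = 26.0° (true dip is 48.6°, so apparent ≤ true as expected).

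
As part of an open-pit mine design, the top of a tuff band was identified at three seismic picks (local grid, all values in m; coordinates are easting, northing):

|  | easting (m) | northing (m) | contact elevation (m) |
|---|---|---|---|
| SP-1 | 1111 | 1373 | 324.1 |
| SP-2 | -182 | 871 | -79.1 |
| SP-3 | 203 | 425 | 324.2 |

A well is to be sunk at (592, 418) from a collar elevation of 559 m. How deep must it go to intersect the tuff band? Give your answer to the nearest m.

Let the plane be z = a·easting + b·northing + c.
SP-2−SP-1: −1293a − 502b = −403.2;  SP-3−SP-1: −908a − 948b = 0.1.
Solving gives a = 0.49651, b = −0.47566.
Then c = 324.1 − a·1111 − b·1373 = 425.57.
At (592, 418): z_contact = 293.9 − 198.8 + 425.57 = 520.7 m.
Depth below ground = 559 − 520.7 = 38 m.

38 m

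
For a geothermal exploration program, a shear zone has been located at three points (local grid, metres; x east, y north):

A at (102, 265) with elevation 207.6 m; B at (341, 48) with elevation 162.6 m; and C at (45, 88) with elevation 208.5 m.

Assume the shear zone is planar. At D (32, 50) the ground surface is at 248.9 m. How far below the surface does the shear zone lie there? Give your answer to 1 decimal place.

40.1 m

Let the plane be z = a·x + b·y + c.
B−A: 239a − 217b = −45;  C−A: −57a − 177b = 0.9.
Solving gives a = −0.14926, b = 0.04298.
Then c = 207.6 − a·102 − b·265 = 211.43.
At (32, 50): z_contact = −4.78 + 2.15 + 211.43 = 208.81 m.
Depth below ground = 248.9 − 208.81 = 40.1 m.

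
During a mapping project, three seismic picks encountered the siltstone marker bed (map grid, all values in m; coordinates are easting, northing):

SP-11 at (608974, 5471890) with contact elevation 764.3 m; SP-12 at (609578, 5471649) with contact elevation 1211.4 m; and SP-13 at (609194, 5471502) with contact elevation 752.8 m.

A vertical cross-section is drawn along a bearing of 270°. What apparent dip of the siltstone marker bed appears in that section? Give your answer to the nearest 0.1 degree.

44.2°

Let the plane be z = a·easting + b·northing + c.
SP-12−SP-11: 604a − 241b = 447.1;  SP-13−SP-11: 220a − 388b = −11.5.
Solving gives a = 0.97195, b = 0.58075.
Unit vector along 270° is (sin 270°, cos 270°) = (-1.0000, -0.0000).
Slope in that direction = a·(-1.0000) + b·(-0.0000) = −0.97195.
Apparent dip = arctan|0.97195| = 44.2° (true dip is 48.5°, so apparent ≤ true as expected).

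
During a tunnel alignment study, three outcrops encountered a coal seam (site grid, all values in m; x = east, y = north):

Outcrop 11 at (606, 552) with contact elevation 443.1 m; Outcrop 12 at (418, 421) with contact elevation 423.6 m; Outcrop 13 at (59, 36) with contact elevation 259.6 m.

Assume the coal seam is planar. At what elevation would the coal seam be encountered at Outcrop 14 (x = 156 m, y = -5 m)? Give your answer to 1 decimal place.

167.6 m

Let the plane be z = a·x + b·y + c.
Outcrop 12−Outcrop 11: −188a − 131b = −19.5;  Outcrop 13−Outcrop 11: −547a − 516b = −183.5.
Solving gives a = −0.55132, b = 0.94006.
Then c = 443.1 − a·606 − b·552 = 258.29.
At (156, -5): z = −86.0 − 4.7 + 258.29 = 167.6 m.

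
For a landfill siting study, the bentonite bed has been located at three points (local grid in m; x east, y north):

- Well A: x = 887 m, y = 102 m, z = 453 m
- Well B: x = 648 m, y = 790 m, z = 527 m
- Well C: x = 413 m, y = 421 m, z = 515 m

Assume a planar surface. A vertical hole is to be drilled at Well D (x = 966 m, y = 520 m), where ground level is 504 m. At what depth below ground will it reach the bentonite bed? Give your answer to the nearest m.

23 m

Two edge vectors: Well A→Well B = (-239, 688, 74), Well A→Well C = (-474, 319, 62).
Normal n = (Well A→Well B) × (Well A→Well C) = (19050, -20258, 249871).
So ∂z/∂x = −n_x/n_z = −0.07624 and ∂z/∂y = −n_y/n_z = 0.08107.
Intercept c from Well A: 453 + 67.62 − 8.27 = 512.35.
At (966, 520): z_contact = −73.6 + 42.2 + 512.35 = 480.9 m.
Depth below ground = 504 − 480.9 = 23 m.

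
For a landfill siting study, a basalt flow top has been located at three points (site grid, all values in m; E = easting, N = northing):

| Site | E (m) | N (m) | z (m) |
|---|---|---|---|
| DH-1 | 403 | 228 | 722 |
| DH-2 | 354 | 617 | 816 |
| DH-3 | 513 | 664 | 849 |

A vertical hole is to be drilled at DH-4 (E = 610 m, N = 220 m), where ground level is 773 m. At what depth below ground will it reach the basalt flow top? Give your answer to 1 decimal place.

25.9 m

Two edge vectors: DH-1→DH-2 = (-49, 389, 94), DH-1→DH-3 = (110, 436, 127).
Normal n = (DH-1→DH-2) × (DH-1→DH-3) = (8419, 16563, -64154).
So ∂z/∂E = −n_x/n_z = 0.13123 and ∂z/∂N = −n_y/n_z = 0.25818.
Intercept c from DH-1: 722 − 52.89 − 58.86 = 610.25.
At (610, 220): z_contact = 80.05 + 56.80 + 610.25 = 747.10 m.
Depth below ground = 773 − 747.10 = 25.9 m.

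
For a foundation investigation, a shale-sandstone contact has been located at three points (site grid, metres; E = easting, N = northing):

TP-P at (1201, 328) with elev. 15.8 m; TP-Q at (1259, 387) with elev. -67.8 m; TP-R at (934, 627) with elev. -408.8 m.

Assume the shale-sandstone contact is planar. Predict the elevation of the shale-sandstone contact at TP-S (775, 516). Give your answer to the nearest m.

-252 m

Two edge vectors: TP-P→TP-Q = (58, 59, -83.6), TP-P→TP-R = (-267, 299, -424.6).
Normal n = (TP-P→TP-Q) × (TP-P→TP-R) = (-55, 46948, 33095).
So ∂z/∂E = −n_x/n_z = 0.00166 and ∂z/∂N = −n_y/n_z = −1.41858.
Intercept c from TP-P: 15.8 − 2.00 + 465.30 = 479.10.
At (775, 516): z = 1.3 − 732.0 + 479.10 = -251.6 m.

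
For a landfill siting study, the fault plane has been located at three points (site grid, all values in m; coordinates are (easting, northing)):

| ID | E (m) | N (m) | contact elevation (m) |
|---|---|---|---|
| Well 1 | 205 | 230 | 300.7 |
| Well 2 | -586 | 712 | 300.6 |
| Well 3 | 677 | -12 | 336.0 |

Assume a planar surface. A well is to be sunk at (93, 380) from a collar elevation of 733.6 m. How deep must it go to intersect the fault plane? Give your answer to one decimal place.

Two edge vectors: Well 1→Well 2 = (-791, 482, -0.1), Well 1→Well 3 = (472, -242, 35.3).
Normal n = (Well 1→Well 2) × (Well 1→Well 3) = (16990.4, 27875.1, -36082).
So ∂z/∂E = −n_x/n_z = 0.47088 and ∂z/∂N = −n_y/n_z = 0.77255.
Intercept c from Well 1: 300.7 − 96.53 − 177.69 = 26.48.
At (93, 380): z_contact = 43.79 + 293.57 + 26.48 = 363.84 m.
Depth below ground = 733.6 − 363.84 = 369.8 m.

369.8 m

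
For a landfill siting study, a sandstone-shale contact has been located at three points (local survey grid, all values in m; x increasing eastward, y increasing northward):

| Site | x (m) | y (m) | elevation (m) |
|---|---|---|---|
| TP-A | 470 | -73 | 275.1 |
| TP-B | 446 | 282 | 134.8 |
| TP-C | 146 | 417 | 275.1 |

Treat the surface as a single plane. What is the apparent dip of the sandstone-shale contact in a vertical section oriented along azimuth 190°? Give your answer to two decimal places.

Let the plane be z = a·x + b·y + c.
TP-B−TP-A: −24a + 355b = −140.3;  TP-C−TP-A: −324a + 490b = 0.
Solving gives a = −0.66577, b = −0.44022.
Unit vector along 190° is (sin 190°, cos 190°) = (-0.1736, -0.9848).
Slope in that direction = a·(-0.1736) + b·(-0.9848) = 0.54914.
Apparent dip = arctan|0.54914| = 28.77° (true dip is 38.6°, so apparent ≤ true as expected).

28.77°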